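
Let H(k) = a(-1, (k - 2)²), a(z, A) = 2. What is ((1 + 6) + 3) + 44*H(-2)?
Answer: 98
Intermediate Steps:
H(k) = 2
((1 + 6) + 3) + 44*H(-2) = ((1 + 6) + 3) + 44*2 = (7 + 3) + 88 = 10 + 88 = 98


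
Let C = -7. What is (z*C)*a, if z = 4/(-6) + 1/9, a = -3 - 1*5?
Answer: -280/9 ≈ -31.111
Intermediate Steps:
a = -8 (a = -3 - 5 = -8)
z = -5/9 (z = 4*(-1/6) + 1*(1/9) = -2/3 + 1/9 = -5/9 ≈ -0.55556)
(z*C)*a = -5/9*(-7)*(-8) = (35/9)*(-8) = -280/9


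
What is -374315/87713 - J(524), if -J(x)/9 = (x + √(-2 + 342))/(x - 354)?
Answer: 175010479/7455605 + 9*√85/85 ≈ 24.450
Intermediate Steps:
J(x) = -9*(x + 2*√85)/(-354 + x) (J(x) = -9*(x + √(-2 + 342))/(x - 354) = -9*(x + √340)/(-354 + x) = -9*(x + 2*√85)/(-354 + x))
-374315/87713 - J(524) = -374315/87713 - 9*(-1*524 - 2*√85)/(-354 + 524) = -374315*1/87713 - 9*(-524 - 2*√85)/170 = -374315/87713 - 9*(-524 - 2*√85)/170 = -374315/87713 - (-2358/85 - 9*√85/85) = -374315/87713 + (2358/85 + 9*√85/85) = 175010479/7455605 + 9*√85/85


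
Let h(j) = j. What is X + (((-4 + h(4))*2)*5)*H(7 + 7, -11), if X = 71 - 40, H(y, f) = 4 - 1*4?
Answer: 31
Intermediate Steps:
H(y, f) = 0 (H(y, f) = 4 - 4 = 0)
X = 31
X + (((-4 + h(4))*2)*5)*H(7 + 7, -11) = 31 + (((-4 + 4)*2)*5)*0 = 31 + ((0*2)*5)*0 = 31 + (0*5)*0 = 31 + 0*0 = 31 + 0 = 31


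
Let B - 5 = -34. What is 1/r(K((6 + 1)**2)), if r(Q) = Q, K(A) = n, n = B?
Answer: -1/29 ≈ -0.034483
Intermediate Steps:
B = -29 (B = 5 - 34 = -29)
n = -29
K(A) = -29
1/r(K((6 + 1)**2)) = 1/(-29) = -1/29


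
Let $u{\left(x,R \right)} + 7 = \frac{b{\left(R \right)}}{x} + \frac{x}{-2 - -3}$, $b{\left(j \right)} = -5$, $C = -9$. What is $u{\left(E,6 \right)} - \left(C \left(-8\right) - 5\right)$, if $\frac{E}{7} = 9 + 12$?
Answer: $\frac{10726}{147} \approx 72.966$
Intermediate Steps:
$E = 147$ ($E = 7 \left(9 + 12\right) = 7 \cdot 21 = 147$)
$u{\left(x,R \right)} = -7 + x - \frac{5}{x}$ ($u{\left(x,R \right)} = -7 + \left(- \frac{5}{x} + \frac{x}{-2 - -3}\right) = -7 + \left(- \frac{5}{x} + \frac{x}{-2 + 3}\right) = -7 + \left(- \frac{5}{x} + \frac{x}{1}\right) = -7 + \left(- \frac{5}{x} + x 1\right) = -7 + \left(- \frac{5}{x} + x\right) = -7 + \left(x - \frac{5}{x}\right) = -7 + x - \frac{5}{x}$)
$u{\left(E,6 \right)} - \left(C \left(-8\right) - 5\right) = \left(-7 + 147 - \frac{5}{147}\right) - \left(\left(-9\right) \left(-8\right) - 5\right) = \left(-7 + 147 - \frac{5}{147}\right) - \left(72 - 5\right) = \left(-7 + 147 - \frac{5}{147}\right) - 67 = \frac{20575}{147} - 67 = \frac{10726}{147}$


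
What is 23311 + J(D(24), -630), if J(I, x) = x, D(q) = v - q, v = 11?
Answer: 22681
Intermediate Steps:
D(q) = 11 - q
23311 + J(D(24), -630) = 23311 - 630 = 22681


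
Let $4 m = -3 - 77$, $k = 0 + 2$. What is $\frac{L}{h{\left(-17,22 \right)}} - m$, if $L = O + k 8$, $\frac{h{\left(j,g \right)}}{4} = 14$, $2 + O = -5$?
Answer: $\frac{1129}{56} \approx 20.161$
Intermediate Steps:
$k = 2$
$O = -7$ ($O = -2 - 5 = -7$)
$h{\left(j,g \right)} = 56$ ($h{\left(j,g \right)} = 4 \cdot 14 = 56$)
$L = 9$ ($L = -7 + 2 \cdot 8 = -7 + 16 = 9$)
$m = -20$ ($m = \frac{-3 - 77}{4} = \frac{1}{4} \left(-80\right) = -20$)
$\frac{L}{h{\left(-17,22 \right)}} - m = \frac{9}{56} - -20 = 9 \cdot \frac{1}{56} + 20 = \frac{9}{56} + 20 = \frac{1129}{56}$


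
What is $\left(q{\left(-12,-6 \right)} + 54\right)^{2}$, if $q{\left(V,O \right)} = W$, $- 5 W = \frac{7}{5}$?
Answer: $\frac{1803649}{625} \approx 2885.8$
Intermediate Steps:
$W = - \frac{7}{25}$ ($W = - \frac{7 \cdot \frac{1}{5}}{5} = \left(- \frac{1}{5}\right) \frac{7}{5} = - \frac{7}{25} \approx -0.28$)
$q{\left(V,O \right)} = - \frac{7}{25}$
$\left(q{\left(-12,-6 \right)} + 54\right)^{2} = \left(- \frac{7}{25} + 54\right)^{2} = \left(\frac{1343}{25}\right)^{2} = \frac{1803649}{625}$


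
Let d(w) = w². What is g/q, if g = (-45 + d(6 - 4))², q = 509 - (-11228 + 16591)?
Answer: -1681/4854 ≈ -0.34631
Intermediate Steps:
q = -4854 (q = 509 - 1*5363 = 509 - 5363 = -4854)
g = 1681 (g = (-45 + (6 - 4)²)² = (-45 + 2²)² = (-45 + 4)² = (-41)² = 1681)
g/q = 1681/(-4854) = 1681*(-1/4854) = -1681/4854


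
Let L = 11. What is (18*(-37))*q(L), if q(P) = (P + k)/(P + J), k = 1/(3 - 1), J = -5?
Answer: -2553/2 ≈ -1276.5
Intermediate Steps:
k = ½ (k = 1/2 = ½ ≈ 0.50000)
q(P) = (½ + P)/(-5 + P) (q(P) = (P + ½)/(P - 5) = (½ + P)/(-5 + P))
(18*(-37))*q(L) = (18*(-37))*((½ + 11)/(-5 + 11)) = -666*23/(6*2) = -111*23/2 = -666*23/12 = -2553/2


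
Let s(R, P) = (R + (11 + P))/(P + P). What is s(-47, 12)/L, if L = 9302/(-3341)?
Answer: 3341/9302 ≈ 0.35917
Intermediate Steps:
s(R, P) = (11 + P + R)/(2*P) (s(R, P) = (11 + P + R)/((2*P)) = (11 + P + R)*(1/(2*P)) = (11 + P + R)/(2*P))
L = -9302/3341 (L = 9302*(-1/3341) = -9302/3341 ≈ -2.7842)
s(-47, 12)/L = ((½)*(11 + 12 - 47)/12)/(-9302/3341) = ((½)*(1/12)*(-24))*(-3341/9302) = -1*(-3341/9302) = 3341/9302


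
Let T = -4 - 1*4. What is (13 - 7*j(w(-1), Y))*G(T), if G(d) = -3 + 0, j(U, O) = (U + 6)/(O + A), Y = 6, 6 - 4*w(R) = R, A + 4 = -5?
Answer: -373/4 ≈ -93.250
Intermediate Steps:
A = -9 (A = -4 - 5 = -9)
w(R) = 3/2 - R/4
T = -8 (T = -4 - 4 = -8)
j(U, O) = (6 + U)/(-9 + O) (j(U, O) = (U + 6)/(O - 9) = (6 + U)/(-9 + O))
G(d) = -3
(13 - 7*j(w(-1), Y))*G(T) = (13 - 7*(6 + (3/2 - ¼*(-1)))/(-9 + 6))*(-3) = (13 - 7*(6 + (3/2 + ¼))/(-3))*(-3) = (13 - (-7)*(6 + 7/4)/3)*(-3) = (13 - (-7)*31/(3*4))*(-3) = (13 - 7*(-31/12))*(-3) = (13 + 217/12)*(-3) = (373/12)*(-3) = -373/4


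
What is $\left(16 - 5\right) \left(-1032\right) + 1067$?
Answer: $-10285$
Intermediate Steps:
$\left(16 - 5\right) \left(-1032\right) + 1067 = 11 \left(-1032\right) + 1067 = -11352 + 1067 = -10285$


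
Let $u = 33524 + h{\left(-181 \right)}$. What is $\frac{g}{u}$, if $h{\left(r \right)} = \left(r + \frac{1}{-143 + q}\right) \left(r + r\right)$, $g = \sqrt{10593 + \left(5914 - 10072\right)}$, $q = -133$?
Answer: $\frac{414 \sqrt{715}}{13668529} \approx 0.0008099$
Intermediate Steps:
$g = 3 \sqrt{715}$ ($g = \sqrt{10593 - 4158} = \sqrt{6435} = 3 \sqrt{715} \approx 80.219$)
$h{\left(r \right)} = 2 r \left(- \frac{1}{276} + r\right)$ ($h{\left(r \right)} = \left(r + \frac{1}{-143 - 133}\right) \left(r + r\right) = \left(r + \frac{1}{-276}\right) 2 r = \left(r - \frac{1}{276}\right) 2 r = \left(- \frac{1}{276} + r\right) 2 r = 2 r \left(- \frac{1}{276} + r\right)$)
$u = \frac{13668529}{138}$ ($u = 33524 + \frac{1}{138} \left(-181\right) \left(-1 + 276 \left(-181\right)\right) = 33524 + \frac{1}{138} \left(-181\right) \left(-1 - 49956\right) = 33524 + \frac{1}{138} \left(-181\right) \left(-49957\right) = 33524 + \frac{9042217}{138} = \frac{13668529}{138} \approx 99047.0$)
$\frac{g}{u} = \frac{3 \sqrt{715}}{\frac{13668529}{138}} = 3 \sqrt{715} \cdot \frac{138}{13668529} = \frac{414 \sqrt{715}}{13668529}$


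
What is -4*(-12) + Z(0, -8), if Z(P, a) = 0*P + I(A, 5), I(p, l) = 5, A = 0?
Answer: 53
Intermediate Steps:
Z(P, a) = 5 (Z(P, a) = 0*P + 5 = 0 + 5 = 5)
-4*(-12) + Z(0, -8) = -4*(-12) + 5 = 48 + 5 = 53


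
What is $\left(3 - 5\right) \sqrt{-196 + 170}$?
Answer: $- 2 i \sqrt{26} \approx - 10.198 i$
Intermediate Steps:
$\left(3 - 5\right) \sqrt{-196 + 170} = - 2 \sqrt{-26} = - 2 i \sqrt{26}$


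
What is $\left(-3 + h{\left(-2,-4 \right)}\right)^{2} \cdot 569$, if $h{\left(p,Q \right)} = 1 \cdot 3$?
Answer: $0$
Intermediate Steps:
$h{\left(p,Q \right)} = 3$
$\left(-3 + h{\left(-2,-4 \right)}\right)^{2} \cdot 569 = \left(-3 + 3\right)^{2} \cdot 569 = 0^{2} \cdot 569 = 0 \cdot 569 = 0$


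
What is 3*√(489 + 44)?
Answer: 3*√533 ≈ 69.260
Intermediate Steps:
3*√(489 + 44) = 3*√533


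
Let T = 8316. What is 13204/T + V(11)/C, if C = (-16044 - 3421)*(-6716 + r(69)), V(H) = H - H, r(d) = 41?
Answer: 3301/2079 ≈ 1.5878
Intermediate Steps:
V(H) = 0
C = 129928875 (C = (-16044 - 3421)*(-6716 + 41) = -19465*(-6675) = 129928875)
13204/T + V(11)/C = 13204/8316 + 0/129928875 = 13204*(1/8316) + 0*(1/129928875) = 3301/2079 + 0 = 3301/2079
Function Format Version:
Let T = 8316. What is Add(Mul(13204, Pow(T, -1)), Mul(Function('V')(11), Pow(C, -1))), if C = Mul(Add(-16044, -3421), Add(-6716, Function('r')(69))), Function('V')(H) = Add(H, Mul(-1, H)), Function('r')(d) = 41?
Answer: Rational(3301, 2079) ≈ 1.5878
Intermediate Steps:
Function('V')(H) = 0
C = 129928875 (C = Mul(Add(-16044, -3421), Add(-6716, 41)) = Mul(-19465, -6675) = 129928875)
Add(Mul(13204, Pow(T, -1)), Mul(Function('V')(11), Pow(C, -1))) = Add(Mul(13204, Pow(8316, -1)), Mul(0, Pow(129928875, -1))) = Add(Mul(13204, Rational(1, 8316)), Mul(0, Rational(1, 129928875))) = Add(Rational(3301, 2079), 0) = Rational(3301, 2079)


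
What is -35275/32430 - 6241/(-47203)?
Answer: -292538039/306158658 ≈ -0.95551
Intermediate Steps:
-35275/32430 - 6241/(-47203) = -35275*1/32430 - 6241*(-1/47203) = -7055/6486 + 6241/47203 = -292538039/306158658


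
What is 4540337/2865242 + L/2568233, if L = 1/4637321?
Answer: 54074146115940703483/34124232312606302906 ≈ 1.5846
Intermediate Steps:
L = 1/4637321 ≈ 2.1564e-7
4540337/2865242 + L/2568233 = 4540337/2865242 + (1/4637321)/2568233 = 4540337*(1/2865242) + (1/4637321)*(1/2568233) = 4540337/2865242 + 1/11909720823793 = 54074146115940703483/34124232312606302906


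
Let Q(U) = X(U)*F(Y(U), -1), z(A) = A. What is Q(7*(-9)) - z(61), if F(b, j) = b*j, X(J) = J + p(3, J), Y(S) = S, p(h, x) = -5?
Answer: -4345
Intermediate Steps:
X(J) = -5 + J (X(J) = J - 5 = -5 + J)
Q(U) = -U*(-5 + U) (Q(U) = (-5 + U)*(U*(-1)) = (-5 + U)*(-U) = -U*(-5 + U))
Q(7*(-9)) - z(61) = (7*(-9))*(5 - 7*(-9)) - 1*61 = -63*(5 - 1*(-63)) - 61 = -63*(5 + 63) - 61 = -63*68 - 61 = -4284 - 61 = -4345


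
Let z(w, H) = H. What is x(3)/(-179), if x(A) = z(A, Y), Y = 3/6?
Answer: -1/358 ≈ -0.0027933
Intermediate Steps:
Y = ½ (Y = 3*(⅙) = ½ ≈ 0.50000)
x(A) = ½
x(3)/(-179) = (½)/(-179) = -1/179*½ = -1/358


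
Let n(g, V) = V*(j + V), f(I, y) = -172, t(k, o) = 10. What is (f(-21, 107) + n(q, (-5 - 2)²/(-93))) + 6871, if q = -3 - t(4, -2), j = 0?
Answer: 57942052/8649 ≈ 6699.3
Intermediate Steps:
q = -13 (q = -3 - 1*10 = -3 - 10 = -13)
n(g, V) = V² (n(g, V) = V*(0 + V) = V*V = V²)
(f(-21, 107) + n(q, (-5 - 2)²/(-93))) + 6871 = (-172 + ((-5 - 2)²/(-93))²) + 6871 = (-172 + ((-7)²*(-1/93))²) + 6871 = (-172 + (49*(-1/93))²) + 6871 = (-172 + (-49/93)²) + 6871 = (-172 + 2401/8649) + 6871 = -1485227/8649 + 6871 = 57942052/8649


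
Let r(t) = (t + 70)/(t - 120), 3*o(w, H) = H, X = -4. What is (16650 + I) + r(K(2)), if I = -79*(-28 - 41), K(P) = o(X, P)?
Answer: 3955973/179 ≈ 22100.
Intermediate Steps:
o(w, H) = H/3
K(P) = P/3
r(t) = (70 + t)/(-120 + t)
I = 5451 (I = -79*(-69) = 5451)
(16650 + I) + r(K(2)) = (16650 + 5451) + (70 + (⅓)*2)/(-120 + (⅓)*2) = 22101 + (70 + ⅔)/(-120 + ⅔) = 22101 + (212/3)/(-358/3) = 22101 - 3/358*212/3 = 22101 - 106/179 = 3955973/179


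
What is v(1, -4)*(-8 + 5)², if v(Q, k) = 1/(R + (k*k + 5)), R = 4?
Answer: 9/25 ≈ 0.36000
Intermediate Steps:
v(Q, k) = 1/(9 + k²) (v(Q, k) = 1/(4 + (k*k + 5)) = 1/(4 + (k² + 5)) = 1/(4 + (5 + k²)) = 1/(9 + k²))
v(1, -4)*(-8 + 5)² = (-8 + 5)²/(9 + (-4)²) = (-3)²/(9 + 16) = 9/25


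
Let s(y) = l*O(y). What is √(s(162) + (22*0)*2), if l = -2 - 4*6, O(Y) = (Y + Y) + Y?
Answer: 18*I*√39 ≈ 112.41*I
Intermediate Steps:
O(Y) = 3*Y (O(Y) = 2*Y + Y = 3*Y)
l = -26 (l = -2 - 24 = -26)
s(y) = -78*y
√(s(162) + (22*0)*2) = √(-78*162 + (22*0)*2) = √(-12636 + 0*2) = √(-12636 + 0) = √(-12636) = 18*I*√39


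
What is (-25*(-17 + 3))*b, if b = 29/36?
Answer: 5075/18 ≈ 281.94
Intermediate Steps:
b = 29/36 (b = 29*(1/36) = 29/36 ≈ 0.80556)
(-25*(-17 + 3))*b = -25*(-17 + 3)*(29/36) = -25*(-14)*(29/36) = 350*(29/36) = 5075/18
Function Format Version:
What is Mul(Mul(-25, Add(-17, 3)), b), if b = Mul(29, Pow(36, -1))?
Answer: Rational(5075, 18) ≈ 281.94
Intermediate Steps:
b = Rational(29, 36) (b = Mul(29, Rational(1, 36)) = Rational(29, 36) ≈ 0.80556)
Mul(Mul(-25, Add(-17, 3)), b) = Mul(Mul(-25, Add(-17, 3)), Rational(29, 36)) = Mul(Mul(-25, -14), Rational(29, 36)) = Mul(350, Rational(29, 36)) = Rational(5075, 18)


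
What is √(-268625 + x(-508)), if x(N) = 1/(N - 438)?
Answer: I*√240396811446/946 ≈ 518.29*I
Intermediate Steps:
x(N) = 1/(-438 + N)
√(-268625 + x(-508)) = √(-268625 + 1/(-438 - 508)) = √(-268625 + 1/(-946)) = √(-268625 - 1/946) = √(-254119251/946) = I*√240396811446/946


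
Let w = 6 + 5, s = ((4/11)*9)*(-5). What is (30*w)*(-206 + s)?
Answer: -73380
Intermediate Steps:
s = -180/11 (s = ((4*(1/11))*9)*(-5) = ((4/11)*9)*(-5) = (36/11)*(-5) = -180/11 ≈ -16.364)
w = 11
(30*w)*(-206 + s) = (30*11)*(-206 - 180/11) = 330*(-2446/11) = -73380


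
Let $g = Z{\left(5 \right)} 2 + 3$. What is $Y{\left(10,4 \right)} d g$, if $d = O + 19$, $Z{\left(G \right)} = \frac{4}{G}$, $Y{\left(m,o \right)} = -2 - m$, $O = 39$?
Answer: $- \frac{16008}{5} \approx -3201.6$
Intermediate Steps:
$d = 58$ ($d = 39 + 19 = 58$)
$g = \frac{23}{5}$ ($g = \frac{4}{5} \cdot 2 + 3 = \frac{8}{5} + 3 = \frac{23}{5} \approx 4.6$)
$Y{\left(10,4 \right)} d g = \left(-2 - 10\right) 58 \cdot \frac{23}{5} = \left(-12\right) 58 \cdot \frac{23}{5} = \left(-696\right) \frac{23}{5} = - \frac{16008}{5}$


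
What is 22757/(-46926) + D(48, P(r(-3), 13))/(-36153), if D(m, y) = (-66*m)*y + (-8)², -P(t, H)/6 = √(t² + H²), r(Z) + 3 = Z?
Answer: -3398095/6981546 - 704*√205/1339 ≈ -8.0145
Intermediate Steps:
r(Z) = -3 + Z
P(t, H) = -6*√(H² + t²) (P(t, H) = -6*√(t² + H²) = -6*√(H² + t²))
D(m, y) = 64 - 66*m*y (D(m, y) = -66*m*y + 64 = 64 - 66*m*y)
22757/(-46926) + D(48, P(r(-3), 13))/(-36153) = 22757/(-46926) + (64 - 66*48*(-6*√(13² + (-3 - 3)²)))/(-36153) = 22757*(-1/46926) + (64 - 66*48*(-6*√(169 + (-6)²)))*(-1/36153) = -22757/46926 + (64 - 66*48*(-6*√(169 + 36)))*(-1/36153) = -22757/46926 + (64 - 66*48*(-6*√205))*(-1/36153) = -22757/46926 + (64 + 19008*√205)*(-1/36153) = -22757/46926 + (-64/36153 - 704*√205/1339) = -3398095/6981546 - 704*√205/1339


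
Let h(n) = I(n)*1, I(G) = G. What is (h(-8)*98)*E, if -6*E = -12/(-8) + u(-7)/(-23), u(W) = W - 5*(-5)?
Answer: 2156/23 ≈ 93.739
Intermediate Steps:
u(W) = 25 + W (u(W) = W + 25 = 25 + W)
h(n) = n (h(n) = n*1 = n)
E = -11/92 (E = -(-12/(-8) + (25 - 7)/(-23))/6 = -(-12*(-1/8) + 18*(-1/23))/6 = -(3/2 - 18/23)/6 = -1/6*33/46 = -11/92 ≈ -0.11957)
(h(-8)*98)*E = -8*98*(-11/92) = -784*(-11/92) = 2156/23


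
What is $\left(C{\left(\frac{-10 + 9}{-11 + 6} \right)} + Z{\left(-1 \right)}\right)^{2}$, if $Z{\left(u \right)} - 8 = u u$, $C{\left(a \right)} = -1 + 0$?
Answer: $64$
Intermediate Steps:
$C{\left(a \right)} = -1$
$Z{\left(u \right)} = 8 + u^{2}$ ($Z{\left(u \right)} = 8 + u u = 8 + u^{2}$)
$\left(C{\left(\frac{-10 + 9}{-11 + 6} \right)} + Z{\left(-1 \right)}\right)^{2} = \left(-1 + \left(8 + \left(-1\right)^{2}\right)\right)^{2} = \left(-1 + \left(8 + 1\right)\right)^{2} = \left(-1 + 9\right)^{2} = 8^{2} = 64$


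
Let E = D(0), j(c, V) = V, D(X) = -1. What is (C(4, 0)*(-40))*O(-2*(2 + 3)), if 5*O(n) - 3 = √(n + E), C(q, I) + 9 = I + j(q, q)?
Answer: 120 + 40*I*√11 ≈ 120.0 + 132.67*I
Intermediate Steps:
E = -1
C(q, I) = -9 + I + q (C(q, I) = -9 + (I + q) = -9 + I + q)
O(n) = ⅗ + √(-1 + n)/5 (O(n) = ⅗ + √(n - 1)/5 = ⅗ + √(-1 + n)/5)
(C(4, 0)*(-40))*O(-2*(2 + 3)) = ((-9 + 0 + 4)*(-40))*(⅗ + √(-1 - 2*(2 + 3))/5) = (-5*(-40))*(⅗ + √(-1 - 2*5)/5) = 200*(⅗ + √(-1 - 10)/5) = 200*(⅗ + √(-11)/5) = 200*(⅗ + (I*√11)/5) = 200*(⅗ + I*√11/5) = 120 + 40*I*√11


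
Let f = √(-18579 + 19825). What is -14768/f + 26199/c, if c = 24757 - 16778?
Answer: 26199/7979 - 7384*√1246/623 ≈ -415.09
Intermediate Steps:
c = 7979
f = √1246 ≈ 35.299
-14768/f + 26199/c = -14768*√1246/1246 + 26199/7979 = -7384*√1246/623 + 26199*(1/7979) = -7384*√1246/623 + 26199/7979 = 26199/7979 - 7384*√1246/623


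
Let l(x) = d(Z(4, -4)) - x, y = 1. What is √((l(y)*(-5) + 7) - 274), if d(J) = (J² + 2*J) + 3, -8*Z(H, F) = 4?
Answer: I*√1093/2 ≈ 16.53*I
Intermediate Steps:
Z(H, F) = -½ (Z(H, F) = -⅛*4 = -½)
d(J) = 3 + J² + 2*J
l(x) = 9/4 - x (l(x) = (3 + (-½)² + 2*(-½)) - x = (3 + ¼ - 1) - x = 9/4 - x)
√((l(y)*(-5) + 7) - 274) = √(((9/4 - 1*1)*(-5) + 7) - 274) = √(((9/4 - 1)*(-5) + 7) - 274) = √(((5/4)*(-5) + 7) - 274) = √((-25/4 + 7) - 274) = √(¾ - 274) = √(-1093/4) = I*√1093/2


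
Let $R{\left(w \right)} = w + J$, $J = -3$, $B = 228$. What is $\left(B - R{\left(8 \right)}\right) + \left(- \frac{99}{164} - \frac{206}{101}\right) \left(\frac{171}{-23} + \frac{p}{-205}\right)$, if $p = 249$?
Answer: $\frac{9600846643}{39049630} \approx 245.86$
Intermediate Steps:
$R{\left(w \right)} = -3 + w$ ($R{\left(w \right)} = w - 3 = -3 + w$)
$\left(B - R{\left(8 \right)}\right) + \left(- \frac{99}{164} - \frac{206}{101}\right) \left(\frac{171}{-23} + \frac{p}{-205}\right) = \left(228 - \left(-3 + 8\right)\right) + \left(- \frac{99}{164} - \frac{206}{101}\right) \left(\frac{171}{-23} + \frac{249}{-205}\right) = \left(228 - 5\right) + \left(\left(-99\right) \frac{1}{164} - \frac{206}{101}\right) \left(171 \left(- \frac{1}{23}\right) + 249 \left(- \frac{1}{205}\right)\right) = \left(228 - 5\right) + \left(- \frac{99}{164} - \frac{206}{101}\right) \left(- \frac{171}{23} - \frac{249}{205}\right) = 223 - - \frac{892779153}{39049630} = 223 + \frac{892779153}{39049630} = \frac{9600846643}{39049630}$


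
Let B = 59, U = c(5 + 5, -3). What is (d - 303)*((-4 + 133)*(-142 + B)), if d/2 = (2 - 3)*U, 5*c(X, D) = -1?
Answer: 16199691/5 ≈ 3.2399e+6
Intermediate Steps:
c(X, D) = -⅕ (c(X, D) = (⅕)*(-1) = -⅕)
U = -⅕ ≈ -0.20000
d = ⅖ (d = 2*((2 - 3)*(-⅕)) = 2*(-1*(-⅕)) = 2*(⅕) = ⅖ ≈ 0.40000)
(d - 303)*((-4 + 133)*(-142 + B)) = (⅖ - 303)*((-4 + 133)*(-142 + 59)) = -195177*(-83)/5 = -1513/5*(-10707) = 16199691/5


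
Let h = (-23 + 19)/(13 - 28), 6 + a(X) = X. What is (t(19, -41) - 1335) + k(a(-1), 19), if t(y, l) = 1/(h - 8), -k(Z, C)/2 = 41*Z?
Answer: -88291/116 ≈ -761.13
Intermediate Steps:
a(X) = -6 + X
h = 4/15 (h = -4/(-15) = -4*(-1/15) = 4/15 ≈ 0.26667)
k(Z, C) = -82*Z
t(y, l) = -15/116 (t(y, l) = 1/(4/15 - 8) = 1/(-116/15) = -15/116)
(t(19, -41) - 1335) + k(a(-1), 19) = (-15/116 - 1335) - 82*(-6 - 1) = -154875/116 - 82*(-7) = -154875/116 + 574 = -88291/116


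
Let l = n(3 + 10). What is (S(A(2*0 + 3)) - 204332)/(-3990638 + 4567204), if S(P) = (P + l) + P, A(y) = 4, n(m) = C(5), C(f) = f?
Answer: -204319/576566 ≈ -0.35437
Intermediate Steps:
n(m) = 5
l = 5
S(P) = 5 + 2*P (S(P) = (P + 5) + P = (5 + P) + P = 5 + 2*P)
(S(A(2*0 + 3)) - 204332)/(-3990638 + 4567204) = ((5 + 2*4) - 204332)/(-3990638 + 4567204) = ((5 + 8) - 204332)/576566 = (13 - 204332)*(1/576566) = -204319*1/576566 = -204319/576566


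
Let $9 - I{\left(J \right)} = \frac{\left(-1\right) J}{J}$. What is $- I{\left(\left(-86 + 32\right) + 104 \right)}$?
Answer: $-10$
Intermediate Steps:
$I{\left(J \right)} = 10$ ($I{\left(J \right)} = 9 - \frac{\left(-1\right) J}{J} = 9 - -1 = 9 + 1 = 10$)
$- I{\left(\left(-86 + 32\right) + 104 \right)} = \left(-1\right) 10 = -10$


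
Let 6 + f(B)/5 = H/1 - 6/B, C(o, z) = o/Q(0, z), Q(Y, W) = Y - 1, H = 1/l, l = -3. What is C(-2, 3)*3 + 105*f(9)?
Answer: -3669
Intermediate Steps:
H = -⅓ (H = 1/(-3) = 1*(-⅓) = -⅓ ≈ -0.33333)
Q(Y, W) = -1 + Y
C(o, z) = -o (C(o, z) = o/(-1 + 0) = o/(-1) = o*(-1) = -o)
f(B) = -95/3 - 30/B (f(B) = -30 + 5*(-⅓/1 - 6/B) = -30 + 5*(-⅓*1 - 6/B) = -30 + 5*(-⅓ - 6/B) = -30 + (-5/3 - 30/B) = -95/3 - 30/B)
C(-2, 3)*3 + 105*f(9) = -1*(-2)*3 + 105*(-95/3 - 30/9) = 2*3 + 105*(-95/3 - 30*⅑) = 6 + 105*(-95/3 - 10/3) = 6 + 105*(-35) = 6 - 3675 = -3669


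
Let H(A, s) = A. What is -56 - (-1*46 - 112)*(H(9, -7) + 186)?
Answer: 30754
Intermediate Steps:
-56 - (-1*46 - 112)*(H(9, -7) + 186) = -56 - (-1*46 - 112)*(9 + 186) = -56 - (-46 - 112)*195 = -56 - (-158)*195 = -56 - 1*(-30810) = -56 + 30810 = 30754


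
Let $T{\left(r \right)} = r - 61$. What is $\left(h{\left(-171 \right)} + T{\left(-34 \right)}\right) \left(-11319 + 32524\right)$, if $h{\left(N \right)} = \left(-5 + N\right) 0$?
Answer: $-2014475$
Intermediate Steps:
$T{\left(r \right)} = -61 + r$
$h{\left(N \right)} = 0$
$\left(h{\left(-171 \right)} + T{\left(-34 \right)}\right) \left(-11319 + 32524\right) = \left(0 - 95\right) \left(-11319 + 32524\right) = \left(0 - 95\right) 21205 = \left(-95\right) 21205 = -2014475$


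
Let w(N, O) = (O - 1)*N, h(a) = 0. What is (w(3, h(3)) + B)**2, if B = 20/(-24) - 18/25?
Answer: 466489/22500 ≈ 20.733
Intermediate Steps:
B = -233/150 (B = 20*(-1/24) - 18*1/25 = -5/6 - 18/25 = -233/150 ≈ -1.5533)
w(N, O) = N*(-1 + O) (w(N, O) = (-1 + O)*N = N*(-1 + O))
(w(3, h(3)) + B)**2 = (3*(-1 + 0) - 233/150)**2 = (3*(-1) - 233/150)**2 = (-3 - 233/150)**2 = (-683/150)**2 = 466489/22500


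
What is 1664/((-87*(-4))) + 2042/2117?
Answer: 36494/6351 ≈ 5.7462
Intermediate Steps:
1664/((-87*(-4))) + 2042/2117 = 1664/348 + 2042*(1/2117) = 1664*(1/348) + 2042/2117 = 416/87 + 2042/2117 = 36494/6351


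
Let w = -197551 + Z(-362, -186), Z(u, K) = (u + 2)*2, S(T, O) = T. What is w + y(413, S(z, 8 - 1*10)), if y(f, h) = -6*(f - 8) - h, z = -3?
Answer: -200698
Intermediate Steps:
y(f, h) = 48 - h - 6*f (y(f, h) = -6*(-8 + f) - h = (48 - 6*f) - h = 48 - h - 6*f)
Z(u, K) = 4 + 2*u (Z(u, K) = (2 + u)*2 = 4 + 2*u)
w = -198271 (w = -197551 + (4 + 2*(-362)) = -197551 + (4 - 724) = -197551 - 720 = -198271)
w + y(413, S(z, 8 - 1*10)) = -198271 + (48 - 1*(-3) - 6*413) = -198271 + (48 + 3 - 2478) = -198271 - 2427 = -200698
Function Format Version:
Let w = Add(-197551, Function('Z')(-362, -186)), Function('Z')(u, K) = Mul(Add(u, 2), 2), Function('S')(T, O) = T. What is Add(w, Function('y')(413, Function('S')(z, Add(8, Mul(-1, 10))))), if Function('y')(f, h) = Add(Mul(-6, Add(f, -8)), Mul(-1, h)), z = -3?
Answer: -200698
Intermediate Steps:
Function('y')(f, h) = Add(48, Mul(-1, h), Mul(-6, f)) (Function('y')(f, h) = Add(Mul(-6, Add(-8, f)), Mul(-1, h)) = Add(Add(48, Mul(-6, f)), Mul(-1, h)) = Add(48, Mul(-1, h), Mul(-6, f)))
Function('Z')(u, K) = Add(4, Mul(2, u)) (Function('Z')(u, K) = Mul(Add(2, u), 2) = Add(4, Mul(2, u)))
w = -198271 (w = Add(-197551, Add(4, Mul(2, -362))) = Add(-197551, Add(4, -724)) = Add(-197551, -720) = -198271)
Add(w, Function('y')(413, Function('S')(z, Add(8, Mul(-1, 10))))) = Add(-198271, Add(48, Mul(-1, -3), Mul(-6, 413))) = Add(-198271, Add(48, 3, -2478)) = Add(-198271, -2427) = -200698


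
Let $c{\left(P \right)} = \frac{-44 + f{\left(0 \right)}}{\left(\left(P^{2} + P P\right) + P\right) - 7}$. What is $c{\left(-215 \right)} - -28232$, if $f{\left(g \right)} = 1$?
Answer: $\frac{2603780853}{92228} \approx 28232.0$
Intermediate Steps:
$c{\left(P \right)} = - \frac{43}{-7 + P + 2 P^{2}}$ ($c{\left(P \right)} = \frac{-44 + 1}{\left(\left(P^{2} + P P\right) + P\right) - 7} = - \frac{43}{\left(\left(P^{2} + P^{2}\right) + P\right) - 7} = - \frac{43}{\left(2 P^{2} + P\right) - 7} = - \frac{43}{\left(P + 2 P^{2}\right) - 7} = - \frac{43}{-7 + P + 2 P^{2}}$)
$c{\left(-215 \right)} - -28232 = - \frac{43}{-7 - 215 + 2 \left(-215\right)^{2}} - -28232 = - \frac{43}{-7 - 215 + 2 \cdot 46225} + 28232 = - \frac{43}{-7 - 215 + 92450} + 28232 = - \frac{43}{92228} + 28232 = \frac{2603780853}{92228}$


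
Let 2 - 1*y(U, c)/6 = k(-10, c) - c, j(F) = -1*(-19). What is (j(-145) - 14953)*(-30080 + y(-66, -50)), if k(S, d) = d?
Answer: 449035512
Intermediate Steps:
j(F) = 19
y(U, c) = 12 (y(U, c) = 12 - 6*(c - c) = 12 - 6*0 = 12 + 0 = 12)
(j(-145) - 14953)*(-30080 + y(-66, -50)) = (19 - 14953)*(-30080 + 12) = -14934*(-30068) = 449035512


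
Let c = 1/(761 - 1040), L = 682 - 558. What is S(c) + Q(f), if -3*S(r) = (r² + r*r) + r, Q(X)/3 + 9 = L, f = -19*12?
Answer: 80565712/233523 ≈ 345.00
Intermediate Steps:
L = 124
f = -228
c = -1/279 (c = 1/(-279) = -1/279 ≈ -0.0035842)
Q(X) = 345 (Q(X) = -27 + 3*124 = -27 + 372 = 345)
S(r) = -2*r²/3 - r/3 (S(r) = -((r² + r*r) + r)/3 = -((r² + r²) + r)/3 = -(2*r² + r)/3 = -(r + 2*r²)/3 = -2*r²/3 - r/3)
S(c) + Q(f) = -⅓*(-1/279)*(1 + 2*(-1/279)) + 345 = -⅓*(-1/279)*(1 - 2/279) + 345 = -⅓*(-1/279)*277/279 + 345 = 277/233523 + 345 = 80565712/233523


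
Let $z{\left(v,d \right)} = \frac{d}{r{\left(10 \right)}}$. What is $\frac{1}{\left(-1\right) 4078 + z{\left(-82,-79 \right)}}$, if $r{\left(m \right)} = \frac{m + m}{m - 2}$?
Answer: $- \frac{5}{20548} \approx -0.00024333$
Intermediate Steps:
$r{\left(m \right)} = \frac{2 m}{-2 + m}$
$z{\left(v,d \right)} = \frac{2 d}{5}$ ($z{\left(v,d \right)} = \frac{d}{2 \cdot 10 \frac{1}{-2 + 10}} = \frac{d}{2 \cdot 10 \cdot \frac{1}{8}} = \frac{d}{\frac{5}{2}} = d \frac{2}{5} = \frac{2 d}{5}$)
$\frac{1}{\left(-1\right) 4078 + z{\left(-82,-79 \right)}} = \frac{1}{\left(-1\right) 4078 + \frac{2}{5} \left(-79\right)} = \frac{1}{-4078 - \frac{158}{5}} = \frac{1}{- \frac{20548}{5}} = - \frac{5}{20548}$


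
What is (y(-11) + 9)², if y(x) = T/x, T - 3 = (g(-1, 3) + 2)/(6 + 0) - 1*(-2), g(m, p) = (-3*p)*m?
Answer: 305809/4356 ≈ 70.204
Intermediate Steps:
g(m, p) = -3*m*p
T = 41/6 (T = 3 + ((-3*(-1)*3 + 2)/(6 + 0) - 1*(-2)) = 3 + ((9 + 2)/6 + 2) = 3 + (11*(⅙) + 2) = 3 + (11/6 + 2) = 3 + 23/6 = 41/6 ≈ 6.8333)
y(x) = 41/(6*x)
(y(-11) + 9)² = ((41/6)/(-11) + 9)² = ((41/6)*(-1/11) + 9)² = (-41/66 + 9)² = (553/66)² = 305809/4356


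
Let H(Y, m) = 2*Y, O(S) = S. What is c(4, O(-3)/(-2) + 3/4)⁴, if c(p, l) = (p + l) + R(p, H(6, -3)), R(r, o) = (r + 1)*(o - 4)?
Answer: 1171350625/256 ≈ 4.5756e+6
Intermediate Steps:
R(r, o) = (1 + r)*(-4 + o)
c(p, l) = 8 + l + 9*p (c(p, l) = (p + l) + (-4 + 2*6 - 4*p + (2*6)*p) = (l + p) + (-4 + 12 - 4*p + 12*p) = (l + p) + (8 + 8*p) = 8 + l + 9*p)
c(4, O(-3)/(-2) + 3/4)⁴ = (8 + (-3/(-2) + 3/4) + 9*4)⁴ = (8 + (-3*(-½) + 3*(¼)) + 36)⁴ = (8 + (3/2 + ¾) + 36)⁴ = (8 + 9/4 + 36)⁴ = (185/4)⁴ = 1171350625/256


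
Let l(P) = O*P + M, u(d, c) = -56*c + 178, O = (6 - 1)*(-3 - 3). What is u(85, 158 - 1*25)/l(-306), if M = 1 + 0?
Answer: -7270/9181 ≈ -0.79185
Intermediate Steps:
M = 1
O = -30 (O = 5*(-6) = -30)
u(d, c) = 178 - 56*c
l(P) = 1 - 30*P (l(P) = -30*P + 1 = 1 - 30*P)
u(85, 158 - 1*25)/l(-306) = (178 - 56*(158 - 1*25))/(1 - 30*(-306)) = (178 - 56*(158 - 25))/(1 + 9180) = (178 - 56*133)/9181 = (178 - 7448)*(1/9181) = -7270*1/9181 = -7270/9181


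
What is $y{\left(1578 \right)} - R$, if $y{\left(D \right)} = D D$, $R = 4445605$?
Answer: $-1955521$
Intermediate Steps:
$y{\left(D \right)} = D^{2}$
$y{\left(1578 \right)} - R = 1578^{2} - 4445605 = 2490084 - 4445605 = -1955521$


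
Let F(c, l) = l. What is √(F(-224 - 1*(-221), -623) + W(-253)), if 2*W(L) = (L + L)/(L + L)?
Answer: I*√2490/2 ≈ 24.95*I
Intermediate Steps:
W(L) = ½ (W(L) = ((L + L)/(L + L))/2 = ((2*L)/((2*L)))/2 = ((2*L)*(1/(2*L)))/2 = (½)*1 = ½)
√(F(-224 - 1*(-221), -623) + W(-253)) = √(-623 + ½) = √(-1245/2) = I*√2490/2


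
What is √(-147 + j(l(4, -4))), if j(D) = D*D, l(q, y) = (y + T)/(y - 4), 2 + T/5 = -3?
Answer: I*√8567/8 ≈ 11.57*I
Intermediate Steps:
T = -25 (T = -10 + 5*(-3) = -10 - 15 = -25)
l(q, y) = (-25 + y)/(-4 + y) (l(q, y) = (y - 25)/(y - 4) = (-25 + y)/(-4 + y))
j(D) = D²
√(-147 + j(l(4, -4))) = √(-147 + ((-25 - 4)/(-4 - 4))²) = √(-147 + (-29/(-8))²) = √(-147 + (-⅛*(-29))²) = √(-147 + (29/8)²) = √(-147 + 841/64) = √(-8567/64) = I*√8567/8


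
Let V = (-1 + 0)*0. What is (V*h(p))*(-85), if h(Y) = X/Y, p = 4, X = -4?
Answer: 0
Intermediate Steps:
h(Y) = -4/Y
V = 0 (V = -1*0 = 0)
(V*h(p))*(-85) = (0*(-4/4))*(-85) = (0*(-4*1/4))*(-85) = (0*(-1))*(-85) = 0*(-85) = 0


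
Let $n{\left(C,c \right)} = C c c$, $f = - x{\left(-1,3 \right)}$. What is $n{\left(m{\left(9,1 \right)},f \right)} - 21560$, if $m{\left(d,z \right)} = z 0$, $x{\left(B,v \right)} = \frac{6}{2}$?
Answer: $-21560$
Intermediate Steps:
$x{\left(B,v \right)} = 3$ ($x{\left(B,v \right)} = 6 \cdot \frac{1}{2} = 3$)
$m{\left(d,z \right)} = 0$
$f = -3$ ($f = \left(-1\right) 3 = -3$)
$n{\left(C,c \right)} = C c^{2}$
$n{\left(m{\left(9,1 \right)},f \right)} - 21560 = 0 \left(-3\right)^{2} - 21560 = 0 \cdot 9 - 21560 = 0 - 21560 = -21560$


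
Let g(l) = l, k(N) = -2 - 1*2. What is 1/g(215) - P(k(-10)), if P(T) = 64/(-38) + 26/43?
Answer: 103/95 ≈ 1.0842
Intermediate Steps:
k(N) = -4 (k(N) = -2 - 2 = -4)
P(T) = -882/817 (P(T) = 64*(-1/38) + 26*(1/43) = -32/19 + 26/43 = -882/817)
1/g(215) - P(k(-10)) = 1/215 - 1*(-882/817) = 1/215 + 882/817 = 103/95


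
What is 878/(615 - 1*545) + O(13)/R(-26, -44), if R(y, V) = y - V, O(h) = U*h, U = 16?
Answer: 7591/315 ≈ 24.098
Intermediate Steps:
O(h) = 16*h
878/(615 - 1*545) + O(13)/R(-26, -44) = 878/(615 - 1*545) + (16*13)/(-26 - 1*(-44)) = 878/(615 - 545) + 208/(-26 + 44) = 878/70 + 208/18 = 878*(1/70) + 208*(1/18) = 439/35 + 104/9 = 7591/315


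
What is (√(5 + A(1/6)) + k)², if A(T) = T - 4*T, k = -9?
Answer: 171/2 - 27*√2 ≈ 47.316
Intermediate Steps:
A(T) = -3*T
(√(5 + A(1/6)) + k)² = (√(5 - 3/6) - 9)² = (√(5 - 3*⅙) - 9)² = (√(5 - ½) - 9)² = (√(9/2) - 9)² = (3*√2/2 - 9)² = (-9 + 3*√2/2)²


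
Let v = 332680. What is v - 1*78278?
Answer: 254402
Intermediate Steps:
v - 1*78278 = 332680 - 1*78278 = 332680 - 78278 = 254402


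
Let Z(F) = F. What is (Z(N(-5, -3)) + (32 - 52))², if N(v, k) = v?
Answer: 625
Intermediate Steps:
(Z(N(-5, -3)) + (32 - 52))² = (-5 + (32 - 52))² = (-5 - 20)² = (-25)² = 625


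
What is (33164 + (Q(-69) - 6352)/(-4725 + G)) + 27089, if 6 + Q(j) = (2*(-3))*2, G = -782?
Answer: 331819641/5507 ≈ 60254.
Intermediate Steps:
Q(j) = -18 (Q(j) = -6 + (2*(-3))*2 = -6 - 6*2 = -6 - 12 = -18)
(33164 + (Q(-69) - 6352)/(-4725 + G)) + 27089 = (33164 + (-18 - 6352)/(-4725 - 782)) + 27089 = (33164 - 6370/(-5507)) + 27089 = (33164 - 6370*(-1/5507)) + 27089 = (33164 + 6370/5507) + 27089 = 182640518/5507 + 27089 = 331819641/5507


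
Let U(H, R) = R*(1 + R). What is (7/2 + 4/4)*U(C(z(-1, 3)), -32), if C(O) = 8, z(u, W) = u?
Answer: 4464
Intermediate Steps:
(7/2 + 4/4)*U(C(z(-1, 3)), -32) = (7/2 + 4/4)*(-32*(1 - 32)) = (7*(½) + 4*(¼))*(-32*(-31)) = (7/2 + 1)*992 = (9/2)*992 = 4464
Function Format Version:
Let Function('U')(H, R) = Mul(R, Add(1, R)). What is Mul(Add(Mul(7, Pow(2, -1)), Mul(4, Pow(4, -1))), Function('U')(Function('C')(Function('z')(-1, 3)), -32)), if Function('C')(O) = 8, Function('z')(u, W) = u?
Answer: 4464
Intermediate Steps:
Mul(Add(Mul(7, Pow(2, -1)), Mul(4, Pow(4, -1))), Function('U')(Function('C')(Function('z')(-1, 3)), -32)) = Mul(Add(Mul(7, Pow(2, -1)), Mul(4, Pow(4, -1))), Mul(-32, Add(1, -32))) = Mul(Add(Mul(7, Rational(1, 2)), Mul(4, Rational(1, 4))), Mul(-32, -31)) = Mul(Add(Rational(7, 2), 1), 992) = Mul(Rational(9, 2), 992) = 4464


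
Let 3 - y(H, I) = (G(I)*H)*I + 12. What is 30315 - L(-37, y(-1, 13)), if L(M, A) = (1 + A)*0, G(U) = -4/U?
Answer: 30315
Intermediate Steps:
y(H, I) = -9 + 4*H (y(H, I) = 3 - (((-4/I)*H)*I + 12) = 3 - ((-4*H/I)*I + 12) = 3 - (-4*H + 12) = 3 - (12 - 4*H) = 3 + (-12 + 4*H) = -9 + 4*H)
L(M, A) = 0
30315 - L(-37, y(-1, 13)) = 30315 - 1*0 = 30315 + 0 = 30315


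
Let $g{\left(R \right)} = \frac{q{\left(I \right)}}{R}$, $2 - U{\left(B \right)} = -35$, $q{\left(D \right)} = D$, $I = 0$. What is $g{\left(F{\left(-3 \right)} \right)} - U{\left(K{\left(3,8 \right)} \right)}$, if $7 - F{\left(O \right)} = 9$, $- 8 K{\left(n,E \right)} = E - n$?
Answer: $-37$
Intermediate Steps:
$K{\left(n,E \right)} = - \frac{E}{8} + \frac{n}{8}$ ($K{\left(n,E \right)} = - \frac{E - n}{8} = - \frac{E}{8} + \frac{n}{8}$)
$U{\left(B \right)} = 37$ ($U{\left(B \right)} = 2 - -35 = 2 + 35 = 37$)
$F{\left(O \right)} = -2$ ($F{\left(O \right)} = 7 - 9 = -2$)
$g{\left(R \right)} = 0$ ($g{\left(R \right)} = \frac{0}{R} = 0$)
$g{\left(F{\left(-3 \right)} \right)} - U{\left(K{\left(3,8 \right)} \right)} = 0 - 37 = -37$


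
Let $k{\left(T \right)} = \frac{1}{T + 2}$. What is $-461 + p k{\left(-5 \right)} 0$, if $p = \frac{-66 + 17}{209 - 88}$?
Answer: $-461$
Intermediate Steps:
$p = - \frac{49}{121} \approx -0.40496$
$k{\left(T \right)} = \frac{1}{2 + T}$
$-461 + p k{\left(-5 \right)} 0 = -461 - \frac{49 \frac{1}{2 - 5} \cdot 0}{121} = -461 - \frac{49 \frac{1}{-3} \cdot 0}{121} = -461 - \frac{49 \left(\left(- \frac{1}{3}\right) 0\right)}{121} = -461 - 0 = -461 + 0 = -461$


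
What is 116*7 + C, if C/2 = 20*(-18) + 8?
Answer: 108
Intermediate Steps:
C = -704 (C = 2*(20*(-18) + 8) = 2*(-360 + 8) = 2*(-352) = -704)
116*7 + C = 116*7 - 704 = 812 - 704 = 108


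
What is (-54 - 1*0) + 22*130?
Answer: 2806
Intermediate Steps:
(-54 - 1*0) + 22*130 = (-54 + 0) + 2860 = -54 + 2860 = 2806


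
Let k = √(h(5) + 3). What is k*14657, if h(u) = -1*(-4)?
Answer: 14657*√7 ≈ 38779.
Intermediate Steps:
h(u) = 4
k = √7 (k = √(4 + 3) = √7 ≈ 2.6458)
k*14657 = √7*14657 = 14657*√7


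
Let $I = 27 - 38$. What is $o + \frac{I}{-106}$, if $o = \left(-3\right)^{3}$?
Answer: $- \frac{2851}{106} \approx -26.896$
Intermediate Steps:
$o = -27$
$I = -11$
$o + \frac{I}{-106} = -27 + \frac{1}{-106} \left(-11\right) = -27 - - \frac{11}{106} = -27 + \frac{11}{106} = - \frac{2851}{106}$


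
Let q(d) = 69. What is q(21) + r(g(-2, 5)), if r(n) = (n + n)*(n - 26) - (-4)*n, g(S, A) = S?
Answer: 173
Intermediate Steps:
r(n) = 4*n + 2*n*(-26 + n) (r(n) = (2*n)*(-26 + n) + 4*n = 2*n*(-26 + n) + 4*n = 4*n + 2*n*(-26 + n))
q(21) + r(g(-2, 5)) = 69 + 2*(-2)*(-24 - 2) = 69 + 2*(-2)*(-26) = 69 + 104 = 173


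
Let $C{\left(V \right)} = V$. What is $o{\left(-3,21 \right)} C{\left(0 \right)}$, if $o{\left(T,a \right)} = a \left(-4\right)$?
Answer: $0$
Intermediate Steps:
$o{\left(T,a \right)} = - 4 a$
$o{\left(-3,21 \right)} C{\left(0 \right)} = \left(-4\right) 21 \cdot 0 = \left(-84\right) 0 = 0$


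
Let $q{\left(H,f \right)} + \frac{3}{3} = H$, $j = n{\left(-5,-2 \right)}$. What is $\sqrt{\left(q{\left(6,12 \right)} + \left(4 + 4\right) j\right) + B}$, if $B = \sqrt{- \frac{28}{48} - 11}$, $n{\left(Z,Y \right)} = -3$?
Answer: $\frac{\sqrt{-684 + 6 i \sqrt{417}}}{6} \approx 0.38886 + 4.3762 i$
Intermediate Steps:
$B = \frac{i \sqrt{417}}{6}$ ($B = \sqrt{\left(-28\right) \frac{1}{48} - 11} = \sqrt{- \frac{7}{12} - 11} = \sqrt{- \frac{139}{12}} = \frac{i \sqrt{417}}{6} \approx 3.4034 i$)
$j = -3$
$q{\left(H,f \right)} = -1 + H$
$\sqrt{\left(q{\left(6,12 \right)} + \left(4 + 4\right) j\right) + B} = \sqrt{\left(\left(-1 + 6\right) + \left(4 + 4\right) \left(-3\right)\right) + \frac{i \sqrt{417}}{6}} = \sqrt{\left(5 + 8 \left(-3\right)\right) + \frac{i \sqrt{417}}{6}} = \sqrt{\left(5 - 24\right) + \frac{i \sqrt{417}}{6}} = \sqrt{-19 + \frac{i \sqrt{417}}{6}}$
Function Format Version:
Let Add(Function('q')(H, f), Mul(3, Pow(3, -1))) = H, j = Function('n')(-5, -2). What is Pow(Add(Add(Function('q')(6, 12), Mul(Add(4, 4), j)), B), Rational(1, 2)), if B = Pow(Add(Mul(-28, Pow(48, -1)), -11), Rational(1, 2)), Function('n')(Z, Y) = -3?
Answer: Mul(Rational(1, 6), Pow(Add(-684, Mul(6, I, Pow(417, Rational(1, 2)))), Rational(1, 2))) ≈ Add(0.38886, Mul(4.3762, I))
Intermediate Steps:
B = Mul(Rational(1, 6), I, Pow(417, Rational(1, 2))) (B = Pow(Add(Mul(-28, Rational(1, 48)), -11), Rational(1, 2)) = Pow(Add(Rational(-7, 12), -11), Rational(1, 2)) = Pow(Rational(-139, 12), Rational(1, 2)) = Mul(Rational(1, 6), I, Pow(417, Rational(1, 2))) ≈ Mul(3.4034, I))
j = -3
Function('q')(H, f) = Add(-1, H)
Pow(Add(Add(Function('q')(6, 12), Mul(Add(4, 4), j)), B), Rational(1, 2)) = Pow(Add(Add(Add(-1, 6), Mul(Add(4, 4), -3)), Mul(Rational(1, 6), I, Pow(417, Rational(1, 2)))), Rational(1, 2)) = Pow(Add(Add(5, Mul(8, -3)), Mul(Rational(1, 6), I, Pow(417, Rational(1, 2)))), Rational(1, 2)) = Pow(Add(Add(5, -24), Mul(Rational(1, 6), I, Pow(417, Rational(1, 2)))), Rational(1, 2)) = Pow(Add(-19, Mul(Rational(1, 6), I, Pow(417, Rational(1, 2)))), Rational(1, 2))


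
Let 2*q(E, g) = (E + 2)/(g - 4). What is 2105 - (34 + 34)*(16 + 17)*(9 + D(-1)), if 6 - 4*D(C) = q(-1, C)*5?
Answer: -43475/2 ≈ -21738.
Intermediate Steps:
q(E, g) = (2 + E)/(2*(-4 + g)) (q(E, g) = ((E + 2)/(g - 4))/2 = ((2 + E)/(-4 + g))/2 = (2 + E)/(2*(-4 + g)))
D(C) = 3/2 - 5/(8*(-4 + C)) (D(C) = 3/2 - (2 - 1)/(2*(-4 + C))*5/4 = 3/2 - (1/2)*1/(-4 + C)*5/4 = 3/2 - 1/(2*(-4 + C))*5/4 = 3/2 - 5/(8*(-4 + C)))
2105 - (34 + 34)*(16 + 17)*(9 + D(-1)) = 2105 - (34 + 34)*(16 + 17)*(9 + (-53 + 12*(-1))/(8*(-4 - 1))) = 2105 - 68*33*(9 + (1/8)*(-53 - 12)/(-5)) = 2105 - 68*33*(9 + (1/8)*(-1/5)*(-65)) = 2105 - 68*33*(9 + 13/8) = 2105 - 68*33*(85/8) = 2105 - 68*2805/8 = 2105 - 1*47685/2 = 2105 - 47685/2 = -43475/2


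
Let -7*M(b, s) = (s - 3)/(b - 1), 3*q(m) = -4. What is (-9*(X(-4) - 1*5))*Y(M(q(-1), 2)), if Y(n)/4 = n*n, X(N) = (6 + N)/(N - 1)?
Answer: 8748/12005 ≈ 0.72870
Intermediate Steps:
q(m) = -4/3 (q(m) = (⅓)*(-4) = -4/3)
X(N) = (6 + N)/(-1 + N)
M(b, s) = -(-3 + s)/(7*(-1 + b)) (M(b, s) = -(s - 3)/(7*(b - 1)) = -(-3 + s)/(7*(-1 + b)))
Y(n) = 4*n² (Y(n) = 4*(n*n) = 4*n²)
(-9*(X(-4) - 1*5))*Y(M(q(-1), 2)) = (-9*((6 - 4)/(-1 - 4) - 1*5))*(4*((3 - 1*2)/(7*(-1 - 4/3)))²) = (-9*(2/(-5) - 5))*(4*((3 - 2)/(7*(-7/3)))²) = (-9*(-⅕*2 - 5))*(4*((⅐)*(-3/7)*1)²) = (-9*(-⅖ - 5))*(4*(-3/49)²) = (-9*(-27/5))*(4*(9/2401)) = (243/5)*(36/2401) = 8748/12005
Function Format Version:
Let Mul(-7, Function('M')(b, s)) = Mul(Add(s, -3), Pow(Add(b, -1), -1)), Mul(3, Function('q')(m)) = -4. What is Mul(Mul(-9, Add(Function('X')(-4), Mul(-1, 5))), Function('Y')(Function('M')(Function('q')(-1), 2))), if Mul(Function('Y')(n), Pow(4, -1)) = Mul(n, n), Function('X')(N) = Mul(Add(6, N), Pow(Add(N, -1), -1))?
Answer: Rational(8748, 12005) ≈ 0.72870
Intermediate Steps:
Function('q')(m) = Rational(-4, 3) (Function('q')(m) = Mul(Rational(1, 3), -4) = Rational(-4, 3))
Function('X')(N) = Mul(Pow(Add(-1, N), -1), Add(6, N)) (Function('X')(N) = Mul(Add(6, N), Pow(Add(-1, N), -1)) = Mul(Pow(Add(-1, N), -1), Add(6, N)))
Function('M')(b, s) = Mul(Rational(-1, 7), Pow(Add(-1, b), -1), Add(-3, s)) (Function('M')(b, s) = Mul(Rational(-1, 7), Mul(Add(s, -3), Pow(Add(b, -1), -1))) = Mul(Rational(-1, 7), Mul(Add(-3, s), Pow(Add(-1, b), -1))) = Mul(Rational(-1, 7), Mul(Pow(Add(-1, b), -1), Add(-3, s))) = Mul(Rational(-1, 7), Pow(Add(-1, b), -1), Add(-3, s)))
Function('Y')(n) = Mul(4, Pow(n, 2)) (Function('Y')(n) = Mul(4, Mul(n, n)) = Mul(4, Pow(n, 2)))
Mul(Mul(-9, Add(Function('X')(-4), Mul(-1, 5))), Function('Y')(Function('M')(Function('q')(-1), 2))) = Mul(Mul(-9, Add(Mul(Pow(Add(-1, -4), -1), Add(6, -4)), Mul(-1, 5))), Mul(4, Pow(Mul(Rational(1, 7), Pow(Add(-1, Rational(-4, 3)), -1), Add(3, Mul(-1, 2))), 2))) = Mul(Mul(-9, Add(Mul(Pow(-5, -1), 2), -5)), Mul(4, Pow(Mul(Rational(1, 7), Pow(Rational(-7, 3), -1), Add(3, -2)), 2))) = Mul(Mul(-9, Add(Mul(Rational(-1, 5), 2), -5)), Mul(4, Pow(Mul(Rational(1, 7), Rational(-3, 7), 1), 2))) = Mul(Mul(-9, Add(Rational(-2, 5), -5)), Mul(4, Pow(Rational(-3, 49), 2))) = Mul(Mul(-9, Rational(-27, 5)), Mul(4, Rational(9, 2401))) = Mul(Rational(243, 5), Rational(36, 2401)) = Rational(8748, 12005)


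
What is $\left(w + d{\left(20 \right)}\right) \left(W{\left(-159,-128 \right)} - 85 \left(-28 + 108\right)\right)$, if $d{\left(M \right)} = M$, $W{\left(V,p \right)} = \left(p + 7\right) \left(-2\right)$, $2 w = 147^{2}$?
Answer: $-70987071$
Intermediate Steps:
$w = \frac{21609}{2}$ ($w = \frac{147^{2}}{2} = \frac{1}{2} \cdot 21609 = \frac{21609}{2} \approx 10805.0$)
$W{\left(V,p \right)} = -14 - 2 p$ ($W{\left(V,p \right)} = \left(7 + p\right) \left(-2\right) = -14 - 2 p$)
$\left(w + d{\left(20 \right)}\right) \left(W{\left(-159,-128 \right)} - 85 \left(-28 + 108\right)\right) = \left(\frac{21609}{2} + 20\right) \left(\left(-14 - -256\right) - 85 \left(-28 + 108\right)\right) = \frac{21649 \left(\left(-14 + 256\right) - 6800\right)}{2} = \frac{21649 \left(242 - 6800\right)}{2} = \frac{21649}{2} \left(-6558\right) = -70987071$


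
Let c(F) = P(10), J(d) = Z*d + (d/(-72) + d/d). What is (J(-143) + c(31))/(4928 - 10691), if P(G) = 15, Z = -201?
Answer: -2070791/414936 ≈ -4.9906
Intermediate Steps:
J(d) = 1 - 14473*d/72 (J(d) = -201*d + (d/(-72) + d/d) = -201*d + (d*(-1/72) + 1) = -201*d + (-d/72 + 1) = -201*d + (1 - d/72) = 1 - 14473*d/72)
c(F) = 15
(J(-143) + c(31))/(4928 - 10691) = ((1 - 14473/72*(-143)) + 15)/(4928 - 10691) = ((1 + 2069639/72) + 15)/(-5763) = (2069711/72 + 15)*(-1/5763) = (2070791/72)*(-1/5763) = -2070791/414936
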